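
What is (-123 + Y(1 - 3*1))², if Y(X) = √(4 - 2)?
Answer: (123 - √2)² ≈ 14783.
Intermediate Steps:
Y(X) = √2
(-123 + Y(1 - 3*1))² = (-123 + √2)²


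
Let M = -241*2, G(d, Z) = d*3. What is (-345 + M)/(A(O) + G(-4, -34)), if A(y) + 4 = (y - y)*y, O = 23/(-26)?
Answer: 827/16 ≈ 51.688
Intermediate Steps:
G(d, Z) = 3*d
O = -23/26 (O = 23*(-1/26) = -23/26 ≈ -0.88461)
A(y) = -4 (A(y) = -4 + (y - y)*y = -4 + 0*y = -4 + 0 = -4)
M = -482
(-345 + M)/(A(O) + G(-4, -34)) = (-345 - 482)/(-4 + 3*(-4)) = -827/(-4 - 12) = -827/(-16) = -827*(-1/16) = 827/16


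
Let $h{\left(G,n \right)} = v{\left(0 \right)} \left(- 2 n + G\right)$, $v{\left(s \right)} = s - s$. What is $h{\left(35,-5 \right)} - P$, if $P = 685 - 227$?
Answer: $-458$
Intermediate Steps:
$v{\left(s \right)} = 0$
$P = 458$
$h{\left(G,n \right)} = 0$ ($h{\left(G,n \right)} = 0 \left(- 2 n + G\right) = 0 \left(G - 2 n\right) = 0$)
$h{\left(35,-5 \right)} - P = 0 - 458 = -458$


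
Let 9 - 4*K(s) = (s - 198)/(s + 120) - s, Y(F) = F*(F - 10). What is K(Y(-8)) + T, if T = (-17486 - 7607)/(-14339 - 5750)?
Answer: 139836317/3535664 ≈ 39.550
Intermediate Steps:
Y(F) = F*(-10 + F)
K(s) = 9/4 + s/4 - (-198 + s)/(4*(120 + s)) (K(s) = 9/4 - ((s - 198)/(s + 120) - s)/4 = 9/4 - ((-198 + s)/(120 + s) - s)/4 = 9/4 - (-s + (-198 + s)/(120 + s))/4 = 9/4 + (s/4 - (-198 + s)/(4*(120 + s))) = 9/4 + s/4 - (-198 + s)/(4*(120 + s)))
T = 25093/20089 (T = -25093/(-20089) = -25093*(-1/20089) = 25093/20089 ≈ 1.2491)
K(Y(-8)) + T = (1278 + (-8*(-10 - 8))**2 + 128*(-8*(-10 - 8)))/(4*(120 - 8*(-10 - 8))) + 25093/20089 = (1278 + (-8*(-18))**2 + 128*(-8*(-18)))/(4*(120 - 8*(-18))) + 25093/20089 = (1278 + 144**2 + 128*144)/(4*(120 + 144)) + 25093/20089 = (1/4)*(1278 + 20736 + 18432)/264 + 25093/20089 = (1/4)*(1/264)*40446 + 25093/20089 = 6741/176 + 25093/20089 = 139836317/3535664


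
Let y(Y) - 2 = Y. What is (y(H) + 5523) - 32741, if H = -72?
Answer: -27288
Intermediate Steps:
y(Y) = 2 + Y
(y(H) + 5523) - 32741 = ((2 - 72) + 5523) - 32741 = (-70 + 5523) - 32741 = 5453 - 32741 = -27288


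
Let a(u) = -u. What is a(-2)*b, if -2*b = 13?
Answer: -13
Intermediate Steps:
b = -13/2 (b = -1/2*13 = -13/2 ≈ -6.5000)
a(-2)*b = -1*(-2)*(-13/2) = 2*(-13/2) = -13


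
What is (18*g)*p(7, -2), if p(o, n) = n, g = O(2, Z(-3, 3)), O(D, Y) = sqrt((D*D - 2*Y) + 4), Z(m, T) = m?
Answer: -36*sqrt(14) ≈ -134.70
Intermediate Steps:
O(D, Y) = sqrt(4 + D**2 - 2*Y) (O(D, Y) = sqrt((D**2 - 2*Y) + 4) = sqrt(4 + D**2 - 2*Y))
g = sqrt(14) (g = sqrt(4 + 2**2 - 2*(-3)) = sqrt(4 + 4 + 6) = sqrt(14) ≈ 3.7417)
(18*g)*p(7, -2) = (18*sqrt(14))*(-2) = -36*sqrt(14)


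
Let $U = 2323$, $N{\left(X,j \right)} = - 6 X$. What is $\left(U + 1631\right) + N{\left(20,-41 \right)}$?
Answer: $3834$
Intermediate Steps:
$\left(U + 1631\right) + N{\left(20,-41 \right)} = \left(2323 + 1631\right) - 120 = 3954 - 120 = 3834$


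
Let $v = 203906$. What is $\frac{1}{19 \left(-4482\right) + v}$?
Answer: $\frac{1}{118748} \approx 8.4212 \cdot 10^{-6}$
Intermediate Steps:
$\frac{1}{19 \left(-4482\right) + v} = \frac{1}{19 \left(-4482\right) + 203906} = \frac{1}{-85158 + 203906} = \frac{1}{118748}$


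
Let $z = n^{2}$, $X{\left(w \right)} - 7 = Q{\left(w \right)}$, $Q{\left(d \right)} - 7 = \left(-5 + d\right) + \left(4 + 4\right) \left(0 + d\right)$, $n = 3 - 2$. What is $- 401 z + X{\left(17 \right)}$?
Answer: $-239$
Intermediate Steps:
$n = 1$
$Q{\left(d \right)} = 2 + 9 d$ ($Q{\left(d \right)} = 7 + \left(\left(-5 + d\right) + \left(4 + 4\right) \left(0 + d\right)\right) = 7 + \left(\left(-5 + d\right) + 8 d\right) = 7 + \left(-5 + 9 d\right) = 2 + 9 d$)
$X{\left(w \right)} = 9 + 9 w$ ($X{\left(w \right)} = 7 + \left(2 + 9 w\right) = 9 + 9 w$)
$z = 1$ ($z = 1^{2} = 1$)
$- 401 z + X{\left(17 \right)} = \left(-401\right) 1 + \left(9 + 9 \cdot 17\right) = -401 + \left(9 + 153\right) = -401 + 162 = -239$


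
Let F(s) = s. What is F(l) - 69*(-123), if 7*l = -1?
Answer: 59408/7 ≈ 8486.9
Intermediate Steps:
l = -⅐ (l = (⅐)*(-1) = -⅐ ≈ -0.14286)
F(l) - 69*(-123) = -⅐ - 69*(-123) = -⅐ + 8487 = 59408/7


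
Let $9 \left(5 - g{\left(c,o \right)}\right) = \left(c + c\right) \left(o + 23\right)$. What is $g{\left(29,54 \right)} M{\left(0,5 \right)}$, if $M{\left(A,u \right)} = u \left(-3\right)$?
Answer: $\frac{22105}{3} \approx 7368.3$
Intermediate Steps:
$M{\left(A,u \right)} = - 3 u$
$g{\left(c,o \right)} = 5 - \frac{2 c \left(23 + o\right)}{9}$ ($g{\left(c,o \right)} = 5 - \frac{\left(c + c\right) \left(o + 23\right)}{9} = 5 - \frac{2 c \left(23 + o\right)}{9}$)
$g{\left(29,54 \right)} M{\left(0,5 \right)} = \left(5 - \frac{1334}{9} - \frac{58}{9} \cdot 54\right) \left(\left(-3\right) 5\right) = \left(5 - \frac{1334}{9} - 348\right) \left(-15\right) = \left(- \frac{4421}{9}\right) \left(-15\right) = \frac{22105}{3}$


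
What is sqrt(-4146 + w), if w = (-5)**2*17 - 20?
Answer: I*sqrt(3741) ≈ 61.164*I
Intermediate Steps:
w = 405 (w = 25*17 - 20 = 425 - 20 = 405)
sqrt(-4146 + w) = sqrt(-4146 + 405) = sqrt(-3741) = I*sqrt(3741)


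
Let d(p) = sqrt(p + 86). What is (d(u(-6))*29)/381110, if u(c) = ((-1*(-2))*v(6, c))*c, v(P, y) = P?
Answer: 29*sqrt(14)/381110 ≈ 0.00028472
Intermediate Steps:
u(c) = 12*c (u(c) = (-1*(-2)*6)*c = (2*6)*c = 12*c)
d(p) = sqrt(86 + p)
(d(u(-6))*29)/381110 = (sqrt(86 + 12*(-6))*29)/381110 = (sqrt(86 - 72)*29)*(1/381110) = (sqrt(14)*29)*(1/381110) = (29*sqrt(14))*(1/381110) = 29*sqrt(14)/381110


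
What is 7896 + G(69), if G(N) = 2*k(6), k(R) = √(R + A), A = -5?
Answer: 7898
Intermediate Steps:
k(R) = √(-5 + R) (k(R) = √(R - 5) = √(-5 + R))
G(N) = 2 (G(N) = 2*√(-5 + 6) = 2*√1 = 2*1 = 2)
7896 + G(69) = 7896 + 2 = 7898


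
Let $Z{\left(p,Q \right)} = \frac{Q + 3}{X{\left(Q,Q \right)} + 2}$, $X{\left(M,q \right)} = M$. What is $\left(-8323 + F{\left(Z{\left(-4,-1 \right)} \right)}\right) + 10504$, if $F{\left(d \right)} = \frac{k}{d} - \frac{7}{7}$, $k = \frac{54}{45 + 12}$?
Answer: $\frac{41429}{19} \approx 2180.5$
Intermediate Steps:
$k = \frac{18}{19}$ ($k = \frac{54}{57} = 54 \cdot \frac{1}{57} = \frac{18}{19} \approx 0.94737$)
$Z{\left(p,Q \right)} = \frac{3 + Q}{2 + Q}$ ($Z{\left(p,Q \right)} = \frac{Q + 3}{Q + 2} = \frac{3 + Q}{2 + Q}$)
$F{\left(d \right)} = -1 + \frac{18}{19 d}$ ($F{\left(d \right)} = \frac{18}{19 d} - \frac{7}{7} = \frac{18}{19 d} - 1 = -1 + \frac{18}{19 d}$)
$\left(-8323 + F{\left(Z{\left(-4,-1 \right)} \right)}\right) + 10504 = \left(-8323 + \frac{\frac{18}{19} - \frac{3 - 1}{2 - 1}}{\frac{1}{2 - 1} \left(3 - 1\right)}\right) + 10504 = \left(-8323 + \frac{\frac{18}{19} - 1^{-1} \cdot 2}{1^{-1} \cdot 2}\right) + 10504 = \left(-8323 + \frac{\frac{18}{19} - 1 \cdot 2}{1 \cdot 2}\right) + 10504 = \left(-8323 + \frac{\frac{18}{19} - 2}{2}\right) + 10504 = \left(-8323 + \frac{1}{2} \left(- \frac{20}{19}\right)\right) + 10504 = \left(-8323 - \frac{10}{19}\right) + 10504 = - \frac{158147}{19} + 10504 = \frac{41429}{19}$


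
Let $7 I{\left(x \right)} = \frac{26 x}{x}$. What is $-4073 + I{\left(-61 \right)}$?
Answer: $- \frac{28485}{7} \approx -4069.3$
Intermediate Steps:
$I{\left(x \right)} = \frac{26}{7}$ ($I{\left(x \right)} = \frac{26 x \frac{1}{x}}{7} = \frac{1}{7} \cdot 26 = \frac{26}{7}$)
$-4073 + I{\left(-61 \right)} = -4073 + \frac{26}{7} = - \frac{28485}{7}$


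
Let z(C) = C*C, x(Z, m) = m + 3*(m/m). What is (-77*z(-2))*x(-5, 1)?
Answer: -1232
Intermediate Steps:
x(Z, m) = 3 + m (x(Z, m) = m + 3*1 = m + 3 = 3 + m)
z(C) = C²
(-77*z(-2))*x(-5, 1) = (-77*(-2)²)*(3 + 1) = -77*4*4 = -308*4 = -1232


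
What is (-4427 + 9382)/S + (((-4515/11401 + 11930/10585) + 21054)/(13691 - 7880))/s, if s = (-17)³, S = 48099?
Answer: 376653799766994306/3682603665622318541 ≈ 0.10228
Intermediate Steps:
s = -4913
(-4427 + 9382)/S + (((-4515/11401 + 11930/10585) + 21054)/(13691 - 7880))/s = (-4427 + 9382)/48099 + (((-4515/11401 + 11930/10585) + 21054)/(13691 - 7880))/(-4913) = 4955*(1/48099) + (((-4515*1/11401 + 11930*(1/10585)) + 21054)/5811)*(-1/4913) = 4955/48099 + (((-4515/11401 + 2386/2117) + 21054)*(1/5811))*(-1/4913) = 4955/48099 + ((17644531/24135917 + 21054)*(1/5811))*(-1/4913) = 4955/48099 + ((508175241049/24135917)*(1/5811))*(-1/4913) = 4955/48099 + (508175241049/140253813687)*(-1/4913) = 4955/48099 - 508175241049/689066986644231 = 376653799766994306/3682603665622318541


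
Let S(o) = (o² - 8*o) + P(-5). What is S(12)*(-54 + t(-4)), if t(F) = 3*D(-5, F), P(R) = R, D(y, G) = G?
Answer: -2838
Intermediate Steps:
t(F) = 3*F
S(o) = -5 + o² - 8*o (S(o) = (o² - 8*o) - 5 = -5 + o² - 8*o)
S(12)*(-54 + t(-4)) = (-5 + 12² - 8*12)*(-54 + 3*(-4)) = (-5 + 144 - 96)*(-54 - 12) = 43*(-66) = -2838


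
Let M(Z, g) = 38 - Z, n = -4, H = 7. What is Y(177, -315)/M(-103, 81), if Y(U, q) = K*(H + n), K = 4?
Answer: 4/47 ≈ 0.085106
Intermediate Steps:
Y(U, q) = 12 (Y(U, q) = 4*(7 - 4) = 4*3 = 12)
Y(177, -315)/M(-103, 81) = 12/(38 - 1*(-103)) = 12/(38 + 103) = 12/141 = 12*(1/141) = 4/47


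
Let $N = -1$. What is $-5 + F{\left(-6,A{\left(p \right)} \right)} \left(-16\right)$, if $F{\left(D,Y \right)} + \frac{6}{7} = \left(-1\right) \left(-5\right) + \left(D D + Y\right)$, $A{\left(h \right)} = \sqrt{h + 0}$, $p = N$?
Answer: $- \frac{4531}{7} - 16 i \approx -647.29 - 16.0 i$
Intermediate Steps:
$p = -1$
$A{\left(h \right)} = \sqrt{h}$
$F{\left(D,Y \right)} = \frac{29}{7} + Y + D^{2}$ ($F{\left(D,Y \right)} = - \frac{6}{7} - \left(-5 - Y - D D\right) = - \frac{6}{7} + \left(5 + \left(D^{2} + Y\right)\right) = - \frac{6}{7} + \left(5 + \left(Y + D^{2}\right)\right) = - \frac{6}{7} + \left(5 + Y + D^{2}\right) = \frac{29}{7} + Y + D^{2}$)
$-5 + F{\left(-6,A{\left(p \right)} \right)} \left(-16\right) = -5 + \left(\frac{29}{7} + \sqrt{-1} + \left(-6\right)^{2}\right) \left(-16\right) = -5 + \left(\frac{29}{7} + i + 36\right) \left(-16\right) = -5 + \left(\frac{281}{7} + i\right) \left(-16\right) = -5 - \left(\frac{4496}{7} + 16 i\right) = - \frac{4531}{7} - 16 i$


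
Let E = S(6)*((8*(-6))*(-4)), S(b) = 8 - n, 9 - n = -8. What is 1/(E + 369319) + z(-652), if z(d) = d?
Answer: -239669331/367591 ≈ -652.00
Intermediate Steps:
n = 17 (n = 9 - 1*(-8) = 9 + 8 = 17)
S(b) = -9 (S(b) = 8 - 1*17 = 8 - 17 = -9)
E = -1728 (E = -9*8*(-6)*(-4) = -(-432)*(-4) = -9*192 = -1728)
1/(E + 369319) + z(-652) = 1/(-1728 + 369319) - 652 = 1/367591 - 652 = -239669331/367591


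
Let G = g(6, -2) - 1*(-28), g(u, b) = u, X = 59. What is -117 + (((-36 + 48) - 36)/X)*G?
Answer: -7719/59 ≈ -130.83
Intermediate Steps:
G = 34 (G = 6 - 1*(-28) = 6 + 28 = 34)
-117 + (((-36 + 48) - 36)/X)*G = -117 + (((-36 + 48) - 36)/59)*34 = -117 + ((12 - 36)*(1/59))*34 = -117 - 24*1/59*34 = -117 - 24/59*34 = -117 - 816/59 = -7719/59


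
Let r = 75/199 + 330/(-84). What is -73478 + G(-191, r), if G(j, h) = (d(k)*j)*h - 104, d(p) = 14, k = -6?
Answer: -12752873/199 ≈ -64085.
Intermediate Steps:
r = -9895/2786 (r = 75*(1/199) + 330*(-1/84) = 75/199 - 55/14 = -9895/2786 ≈ -3.5517)
G(j, h) = -104 + 14*h*j (G(j, h) = (14*j)*h - 104 = 14*h*j - 104 = -104 + 14*h*j)
-73478 + G(-191, r) = -73478 + (-104 + 14*(-9895/2786)*(-191)) = -73478 + (-104 + 1889945/199) = -73478 + 1869249/199 = -12752873/199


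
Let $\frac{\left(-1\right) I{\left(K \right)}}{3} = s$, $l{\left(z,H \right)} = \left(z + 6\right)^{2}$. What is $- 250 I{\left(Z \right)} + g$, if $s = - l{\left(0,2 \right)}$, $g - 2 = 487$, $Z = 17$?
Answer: $-26511$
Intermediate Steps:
$l{\left(z,H \right)} = \left(6 + z\right)^{2}$
$g = 489$ ($g = 2 + 487 = 489$)
$s = -36$ ($s = - \left(6 + 0\right)^{2} = - 6^{2} = \left(-1\right) 36 = -36$)
$I{\left(K \right)} = 108$ ($I{\left(K \right)} = \left(-3\right) \left(-36\right) = 108$)
$- 250 I{\left(Z \right)} + g = \left(-250\right) 108 + 489 = -27000 + 489 = -26511$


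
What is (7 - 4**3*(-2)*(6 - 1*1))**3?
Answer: 270840023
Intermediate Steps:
(7 - 4**3*(-2)*(6 - 1*1))**3 = (7 - 64*(-2)*(6 - 1))**3 = (7 - (-128)*5)**3 = (7 - 1*(-640))**3 = (7 + 640)**3 = 647**3 = 270840023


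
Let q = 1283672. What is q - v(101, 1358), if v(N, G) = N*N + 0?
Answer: 1273471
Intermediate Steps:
v(N, G) = N**2 (v(N, G) = N**2 + 0 = N**2)
q - v(101, 1358) = 1283672 - 1*101**2 = 1283672 - 1*10201 = 1283672 - 10201 = 1273471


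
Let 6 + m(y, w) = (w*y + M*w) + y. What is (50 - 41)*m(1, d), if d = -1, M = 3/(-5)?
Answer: -243/5 ≈ -48.600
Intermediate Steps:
M = -⅗ (M = 3*(-⅕) = -⅗ ≈ -0.60000)
m(y, w) = -6 + y - 3*w/5 + w*y (m(y, w) = -6 + ((w*y - 3*w/5) + y) = -6 + ((-3*w/5 + w*y) + y) = -6 + (y - 3*w/5 + w*y) = -6 + y - 3*w/5 + w*y)
(50 - 41)*m(1, d) = (50 - 41)*(-6 + 1 - ⅗*(-1) - 1*1) = 9*(-6 + 1 + ⅗ - 1) = 9*(-27/5) = -243/5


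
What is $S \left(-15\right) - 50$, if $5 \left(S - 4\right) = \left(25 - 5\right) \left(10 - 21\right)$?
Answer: $550$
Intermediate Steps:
$S = -40$ ($S = 4 + \frac{\left(25 - 5\right) \left(10 - 21\right)}{5} = 4 + \frac{20 \left(-11\right)}{5} = 4 + \frac{1}{5} \left(-220\right) = 4 - 44 = -40$)
$S \left(-15\right) - 50 = \left(-40\right) \left(-15\right) - 50 = 600 - 50 = 550$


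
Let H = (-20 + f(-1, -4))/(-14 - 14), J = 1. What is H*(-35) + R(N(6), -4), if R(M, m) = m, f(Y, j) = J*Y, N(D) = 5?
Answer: -121/4 ≈ -30.250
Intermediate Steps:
f(Y, j) = Y (f(Y, j) = 1*Y = Y)
H = 3/4 (H = (-20 - 1)/(-14 - 14) = -21/(-28) = -21*(-1/28) = 3/4 ≈ 0.75000)
H*(-35) + R(N(6), -4) = (3/4)*(-35) - 4 = -105/4 - 4 = -121/4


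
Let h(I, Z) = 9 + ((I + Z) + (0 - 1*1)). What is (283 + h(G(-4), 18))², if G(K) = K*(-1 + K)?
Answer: 108241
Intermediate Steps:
h(I, Z) = 8 + I + Z (h(I, Z) = 9 + ((I + Z) + (0 - 1)) = 9 + ((I + Z) - 1) = 9 + (-1 + I + Z) = 8 + I + Z)
(283 + h(G(-4), 18))² = (283 + (8 - 4*(-1 - 4) + 18))² = (283 + (8 - 4*(-5) + 18))² = (283 + (8 + 20 + 18))² = (283 + 46)² = 329² = 108241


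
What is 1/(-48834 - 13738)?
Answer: -1/62572 ≈ -1.5982e-5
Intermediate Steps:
1/(-48834 - 13738) = 1/(-62572) = -1/62572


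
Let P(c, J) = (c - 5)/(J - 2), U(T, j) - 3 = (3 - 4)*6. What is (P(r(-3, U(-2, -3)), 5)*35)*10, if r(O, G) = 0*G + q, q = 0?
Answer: -1750/3 ≈ -583.33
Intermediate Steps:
U(T, j) = -3 (U(T, j) = 3 + (3 - 4)*6 = 3 - 1*6 = 3 - 6 = -3)
r(O, G) = 0 (r(O, G) = 0*G + 0 = 0 + 0 = 0)
P(c, J) = (-5 + c)/(-2 + J)
(P(r(-3, U(-2, -3)), 5)*35)*10 = (((-5 + 0)/(-2 + 5))*35)*10 = ((-5/3)*35)*10 = (((⅓)*(-5))*35)*10 = -5/3*35*10 = -175/3*10 = -1750/3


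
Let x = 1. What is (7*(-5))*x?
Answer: -35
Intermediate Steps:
(7*(-5))*x = (7*(-5))*1 = -35*1 = -35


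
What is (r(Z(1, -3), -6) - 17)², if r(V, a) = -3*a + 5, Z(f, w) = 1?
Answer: 36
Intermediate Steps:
r(V, a) = 5 - 3*a
(r(Z(1, -3), -6) - 17)² = ((5 - 3*(-6)) - 17)² = ((5 + 18) - 17)² = (23 - 17)² = 6² = 36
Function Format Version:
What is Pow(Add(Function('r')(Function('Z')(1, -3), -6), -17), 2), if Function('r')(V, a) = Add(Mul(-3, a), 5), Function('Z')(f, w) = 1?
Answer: 36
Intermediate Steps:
Function('r')(V, a) = Add(5, Mul(-3, a))
Pow(Add(Function('r')(Function('Z')(1, -3), -6), -17), 2) = Pow(Add(Add(5, Mul(-3, -6)), -17), 2) = Pow(Add(Add(5, 18), -17), 2) = Pow(Add(23, -17), 2) = Pow(6, 2) = 36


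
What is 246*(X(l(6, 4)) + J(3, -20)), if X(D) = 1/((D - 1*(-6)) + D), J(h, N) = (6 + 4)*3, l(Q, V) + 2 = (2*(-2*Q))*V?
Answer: 700977/95 ≈ 7378.7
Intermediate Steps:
l(Q, V) = -2 - 4*Q*V (l(Q, V) = -2 + (2*(-2*Q))*V = -2 + (-4*Q)*V = -2 - 4*Q*V)
J(h, N) = 30 (J(h, N) = 10*3 = 30)
X(D) = 1/(6 + 2*D) (X(D) = 1/((D + 6) + D) = 1/((6 + D) + D) = 1/(6 + 2*D))
246*(X(l(6, 4)) + J(3, -20)) = 246*(1/(2*(3 + (-2 - 4*6*4))) + 30) = 246*(1/(2*(3 + (-2 - 96))) + 30) = 246*(1/(2*(3 - 98)) + 30) = 246*((1/2)/(-95) + 30) = 246*((1/2)*(-1/95) + 30) = 246*(-1/190 + 30) = 246*(5699/190) = 700977/95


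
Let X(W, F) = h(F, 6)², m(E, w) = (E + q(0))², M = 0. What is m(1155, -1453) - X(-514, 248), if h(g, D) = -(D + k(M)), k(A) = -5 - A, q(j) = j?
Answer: 1334024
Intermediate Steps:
m(E, w) = E² (m(E, w) = (E + 0)² = E²)
h(g, D) = 5 - D (h(g, D) = -(D + (-5 - 1*0)) = -(D + (-5 + 0)) = -(D - 5) = -(-5 + D) = 5 - D)
X(W, F) = 1 (X(W, F) = (5 - 1*6)² = (5 - 6)² = (-1)² = 1)
m(1155, -1453) - X(-514, 248) = 1155² - 1*1 = 1334025 - 1 = 1334024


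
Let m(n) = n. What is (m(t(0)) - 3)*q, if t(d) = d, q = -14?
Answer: 42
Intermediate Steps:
(m(t(0)) - 3)*q = (0 - 3)*(-14) = -3*(-14) = 42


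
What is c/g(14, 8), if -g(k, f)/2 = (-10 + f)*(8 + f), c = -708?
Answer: -177/16 ≈ -11.063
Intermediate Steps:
g(k, f) = -2*(-10 + f)*(8 + f)
c/g(14, 8) = -708/(160 - 2*8² + 4*8) = -708/(160 - 2*64 + 32) = -708/(160 - 128 + 32) = -708/64 = -708*1/64 = -177/16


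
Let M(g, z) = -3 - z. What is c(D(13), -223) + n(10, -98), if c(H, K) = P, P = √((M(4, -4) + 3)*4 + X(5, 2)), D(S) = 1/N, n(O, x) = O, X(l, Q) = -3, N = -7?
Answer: 10 + √13 ≈ 13.606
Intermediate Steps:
D(S) = -⅐ (D(S) = 1/(-7) = -⅐)
P = √13 (P = √(((-3 - 1*(-4)) + 3)*4 - 3) = √(((-3 + 4) + 3)*4 - 3) = √((1 + 3)*4 - 3) = √(4*4 - 3) = √(16 - 3) = √13 ≈ 3.6056)
c(H, K) = √13
c(D(13), -223) + n(10, -98) = √13 + 10 = 10 + √13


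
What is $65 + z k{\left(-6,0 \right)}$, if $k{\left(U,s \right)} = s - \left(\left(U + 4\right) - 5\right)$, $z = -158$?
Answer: $-1041$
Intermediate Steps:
$k{\left(U,s \right)} = 1 + s - U$ ($k{\left(U,s \right)} = s - \left(\left(4 + U\right) - 5\right) = s - \left(-1 + U\right) = 1 + s - U$)
$65 + z k{\left(-6,0 \right)} = 65 - 158 \left(1 + 0 - -6\right) = 65 - 158 \left(1 + 0 + 6\right) = 65 - 1106 = -1041$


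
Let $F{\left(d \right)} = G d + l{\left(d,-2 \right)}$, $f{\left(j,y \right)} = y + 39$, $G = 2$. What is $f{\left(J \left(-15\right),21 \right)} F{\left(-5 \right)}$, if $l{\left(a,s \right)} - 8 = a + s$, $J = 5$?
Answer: $-540$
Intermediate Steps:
$l{\left(a,s \right)} = 8 + a + s$ ($l{\left(a,s \right)} = 8 + \left(a + s\right) = 8 + a + s$)
$f{\left(j,y \right)} = 39 + y$
$F{\left(d \right)} = 6 + 3 d$ ($F{\left(d \right)} = 2 d + \left(8 + d - 2\right) = 2 d + \left(6 + d\right) = 6 + 3 d$)
$f{\left(J \left(-15\right),21 \right)} F{\left(-5 \right)} = \left(39 + 21\right) \left(6 + 3 \left(-5\right)\right) = 60 \left(6 - 15\right) = 60 \left(-9\right) = -540$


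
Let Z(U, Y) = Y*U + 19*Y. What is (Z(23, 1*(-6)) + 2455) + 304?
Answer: 2507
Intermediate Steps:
Z(U, Y) = 19*Y + U*Y (Z(U, Y) = U*Y + 19*Y = 19*Y + U*Y)
(Z(23, 1*(-6)) + 2455) + 304 = ((1*(-6))*(19 + 23) + 2455) + 304 = (-6*42 + 2455) + 304 = (-252 + 2455) + 304 = 2203 + 304 = 2507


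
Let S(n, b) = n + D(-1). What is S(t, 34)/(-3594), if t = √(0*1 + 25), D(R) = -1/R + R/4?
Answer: -23/14376 ≈ -0.0015999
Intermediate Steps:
D(R) = -1/R + R/4 (D(R) = -1/R + R*(¼) = -1/R + R/4)
t = 5 (t = √(0 + 25) = √25 = 5)
S(n, b) = ¾ + n (S(n, b) = n + (-1/(-1) + (¼)*(-1)) = n + (-1*(-1) - ¼) = n + (1 - ¼) = n + ¾ = ¾ + n)
S(t, 34)/(-3594) = (¾ + 5)/(-3594) = (23/4)*(-1/3594) = -23/14376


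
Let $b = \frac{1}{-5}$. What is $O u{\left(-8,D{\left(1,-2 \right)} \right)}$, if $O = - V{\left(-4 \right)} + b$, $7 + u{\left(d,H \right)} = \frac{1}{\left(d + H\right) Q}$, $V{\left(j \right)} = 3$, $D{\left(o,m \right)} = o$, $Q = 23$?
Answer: $\frac{18048}{805} \approx 22.42$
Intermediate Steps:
$b = - \frac{1}{5} \approx -0.2$
$u{\left(d,H \right)} = -7 + \frac{1}{23 \left(H + d\right)}$ ($u{\left(d,H \right)} = -7 + \frac{1}{\left(d + H\right) 23} = -7 + \frac{1}{H + d} \frac{1}{23} = -7 + \frac{1}{23 \left(H + d\right)}$)
$O = - \frac{16}{5}$ ($O = \left(-1\right) 3 - \frac{1}{5} = -3 - \frac{1}{5} = - \frac{16}{5} \approx -3.2$)
$O u{\left(-8,D{\left(1,-2 \right)} \right)} = - \frac{16 \frac{\frac{1}{23} - 7 - -56}{1 - 8}}{5} = - \frac{16 \frac{\frac{1}{23} - 7 + 56}{-7}}{5} = - \frac{16 \left(\left(- \frac{1}{7}\right) \frac{1128}{23}\right)}{5} = \left(- \frac{16}{5}\right) \left(- \frac{1128}{161}\right) = \frac{18048}{805}$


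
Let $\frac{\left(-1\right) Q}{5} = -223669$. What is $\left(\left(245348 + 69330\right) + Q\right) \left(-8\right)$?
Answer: $-11464184$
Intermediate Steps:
$Q = 1118345$ ($Q = \left(-5\right) \left(-223669\right) = 1118345$)
$\left(\left(245348 + 69330\right) + Q\right) \left(-8\right) = \left(\left(245348 + 69330\right) + 1118345\right) \left(-8\right) = \left(314678 + 1118345\right) \left(-8\right) = 1433023 \left(-8\right) = -11464184$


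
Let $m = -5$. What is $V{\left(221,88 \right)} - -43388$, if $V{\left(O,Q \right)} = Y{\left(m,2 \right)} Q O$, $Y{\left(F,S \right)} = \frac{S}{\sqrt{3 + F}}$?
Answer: $43388 - 19448 i \sqrt{2} \approx 43388.0 - 27504.0 i$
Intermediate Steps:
$Y{\left(F,S \right)} = \frac{S}{\sqrt{3 + F}}$
$V{\left(O,Q \right)} = - i O Q \sqrt{2}$ ($V{\left(O,Q \right)} = \frac{2}{\sqrt{3 - 5}} Q O = \frac{2}{i \sqrt{2}} Q O = 2 \left(- \frac{i \sqrt{2}}{2}\right) Q O = - i \sqrt{2} Q O = - i Q \sqrt{2} O = - i O Q \sqrt{2}$)
$V{\left(221,88 \right)} - -43388 = \left(-1\right) i 221 \cdot 88 \sqrt{2} - -43388 = - 19448 i \sqrt{2} + 43388 = 43388 - 19448 i \sqrt{2}$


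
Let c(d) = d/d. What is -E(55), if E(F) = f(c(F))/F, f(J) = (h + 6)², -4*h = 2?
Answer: -11/20 ≈ -0.55000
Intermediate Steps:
h = -½ (h = -¼*2 = -½ ≈ -0.50000)
c(d) = 1
f(J) = 121/4 (f(J) = (-½ + 6)² = (11/2)² = 121/4)
E(F) = 121/(4*F)
-E(55) = -121/(4*55) = -1*11/20 = -11/20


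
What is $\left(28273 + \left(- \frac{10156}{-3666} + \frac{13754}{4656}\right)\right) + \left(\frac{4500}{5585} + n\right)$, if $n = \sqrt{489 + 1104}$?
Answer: $\frac{14977119442001}{529609912} + 3 \sqrt{177} \approx 28319.0$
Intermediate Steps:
$n = 3 \sqrt{177}$ ($n = \sqrt{1593} = 3 \sqrt{177} \approx 39.912$)
$\left(28273 + \left(- \frac{10156}{-3666} + \frac{13754}{4656}\right)\right) + \left(\frac{4500}{5585} + n\right) = \left(28273 + \left(- \frac{10156}{-3666} + \frac{13754}{4656}\right)\right) + \left(\frac{4500}{5585} + 3 \sqrt{177}\right) = \left(28273 + \left(\left(-10156\right) \left(- \frac{1}{3666}\right) + 13754 \cdot \frac{1}{4656}\right)\right) + \left(4500 \cdot \frac{1}{5585} + 3 \sqrt{177}\right) = \left(28273 + \left(\frac{5078}{1833} + \frac{6877}{2328}\right)\right) + \left(\frac{900}{1117} + 3 \sqrt{177}\right) = \left(28273 + \frac{2714125}{474136}\right) + \left(\frac{900}{1117} + 3 \sqrt{177}\right) = \frac{13407961253}{474136} + \left(\frac{900}{1117} + 3 \sqrt{177}\right) = \frac{14977119442001}{529609912} + 3 \sqrt{177}$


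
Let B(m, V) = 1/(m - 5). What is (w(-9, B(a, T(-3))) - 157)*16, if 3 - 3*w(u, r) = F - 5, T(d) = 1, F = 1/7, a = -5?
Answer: -51872/21 ≈ -2470.1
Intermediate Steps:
F = 1/7 ≈ 0.14286
B(m, V) = 1/(-5 + m)
w(u, r) = 55/21 (w(u, r) = 1 - (1/7 - 5)/3 = 1 - 1/3*(-34/7) = 1 + 34/21 = 55/21)
(w(-9, B(a, T(-3))) - 157)*16 = (55/21 - 157)*16 = -3242/21*16 = -51872/21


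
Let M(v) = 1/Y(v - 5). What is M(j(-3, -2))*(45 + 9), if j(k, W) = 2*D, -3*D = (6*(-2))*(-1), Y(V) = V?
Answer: -54/13 ≈ -4.1538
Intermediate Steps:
D = -4 (D = -6*(-2)*(-1)/3 = -(-4)*(-1) = -⅓*12 = -4)
j(k, W) = -8 (j(k, W) = 2*(-4) = -8)
M(v) = 1/(-5 + v) (M(v) = 1/(v - 5) = 1/(-5 + v))
M(j(-3, -2))*(45 + 9) = (45 + 9)/(-5 - 8) = 54/(-13) = -1/13*54 = -54/13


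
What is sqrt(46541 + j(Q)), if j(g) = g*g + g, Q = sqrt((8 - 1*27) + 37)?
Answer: sqrt(46559 + 3*sqrt(2)) ≈ 215.79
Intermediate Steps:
Q = 3*sqrt(2) (Q = sqrt((8 - 27) + 37) = sqrt(-19 + 37) = sqrt(18) = 3*sqrt(2) ≈ 4.2426)
j(g) = g + g**2 (j(g) = g**2 + g = g + g**2)
sqrt(46541 + j(Q)) = sqrt(46541 + (3*sqrt(2))*(1 + 3*sqrt(2))) = sqrt(46541 + 3*sqrt(2)*(1 + 3*sqrt(2)))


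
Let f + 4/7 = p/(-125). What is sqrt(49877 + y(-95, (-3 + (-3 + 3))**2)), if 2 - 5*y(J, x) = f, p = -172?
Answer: sqrt(1527490447)/175 ≈ 223.33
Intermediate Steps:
f = 704/875 (f = -4/7 - 172/(-125) = -4/7 - 172*(-1/125) = -4/7 + 172/125 = 704/875 ≈ 0.80457)
y(J, x) = 1046/4375 (y(J, x) = 2/5 - 1/5*704/875 = 2/5 - 704/4375 = 1046/4375)
sqrt(49877 + y(-95, (-3 + (-3 + 3))**2)) = sqrt(49877 + 1046/4375) = sqrt(218212921/4375) = sqrt(1527490447)/175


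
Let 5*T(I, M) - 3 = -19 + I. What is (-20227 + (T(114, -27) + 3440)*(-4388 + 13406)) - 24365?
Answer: 155770404/5 ≈ 3.1154e+7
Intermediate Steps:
T(I, M) = -16/5 + I/5 (T(I, M) = ⅗ + (-19 + I)/5 = ⅗ + (-19/5 + I/5) = -16/5 + I/5)
(-20227 + (T(114, -27) + 3440)*(-4388 + 13406)) - 24365 = (-20227 + ((-16/5 + (⅕)*114) + 3440)*(-4388 + 13406)) - 24365 = (-20227 + ((-16/5 + 114/5) + 3440)*9018) - 24365 = (-20227 + (98/5 + 3440)*9018) - 24365 = (-20227 + (17298/5)*9018) - 24365 = (-20227 + 155993364/5) - 24365 = 155892229/5 - 24365 = 155770404/5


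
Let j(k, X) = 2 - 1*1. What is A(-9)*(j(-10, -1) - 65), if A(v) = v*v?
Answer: -5184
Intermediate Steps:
A(v) = v**2
j(k, X) = 1 (j(k, X) = 2 - 1 = 1)
A(-9)*(j(-10, -1) - 65) = (-9)**2*(1 - 65) = 81*(-64) = -5184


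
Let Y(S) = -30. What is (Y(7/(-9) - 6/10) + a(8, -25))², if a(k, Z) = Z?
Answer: 3025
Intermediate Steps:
(Y(7/(-9) - 6/10) + a(8, -25))² = (-30 - 25)² = (-55)² = 3025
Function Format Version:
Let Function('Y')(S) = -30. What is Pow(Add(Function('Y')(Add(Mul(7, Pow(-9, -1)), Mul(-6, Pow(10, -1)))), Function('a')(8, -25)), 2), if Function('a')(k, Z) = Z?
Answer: 3025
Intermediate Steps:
Pow(Add(Function('Y')(Add(Mul(7, Pow(-9, -1)), Mul(-6, Pow(10, -1)))), Function('a')(8, -25)), 2) = Pow(Add(-30, -25), 2) = Pow(-55, 2) = 3025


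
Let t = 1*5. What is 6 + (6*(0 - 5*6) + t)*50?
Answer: -8744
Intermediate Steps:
t = 5
6 + (6*(0 - 5*6) + t)*50 = 6 + (6*(0 - 5*6) + 5)*50 = 6 + (6*(0 - 30) + 5)*50 = 6 + (6*(-30) + 5)*50 = 6 + (-180 + 5)*50 = 6 - 175*50 = 6 - 8750 = -8744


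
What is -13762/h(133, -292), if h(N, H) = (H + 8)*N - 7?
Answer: 1966/5397 ≈ 0.36428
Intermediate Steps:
h(N, H) = -7 + N*(8 + H) (h(N, H) = (8 + H)*N - 7 = N*(8 + H) - 7 = -7 + N*(8 + H))
-13762/h(133, -292) = -13762/(-7 + 8*133 - 292*133) = -13762/(-7 + 1064 - 38836) = -13762/(-37779) = -13762*(-1/37779) = 1966/5397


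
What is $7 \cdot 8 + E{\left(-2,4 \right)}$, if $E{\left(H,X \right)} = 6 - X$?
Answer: $58$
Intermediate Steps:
$7 \cdot 8 + E{\left(-2,4 \right)} = 7 \cdot 8 + \left(6 - 4\right) = 56 + \left(6 - 4\right) = 56 + 2 = 58$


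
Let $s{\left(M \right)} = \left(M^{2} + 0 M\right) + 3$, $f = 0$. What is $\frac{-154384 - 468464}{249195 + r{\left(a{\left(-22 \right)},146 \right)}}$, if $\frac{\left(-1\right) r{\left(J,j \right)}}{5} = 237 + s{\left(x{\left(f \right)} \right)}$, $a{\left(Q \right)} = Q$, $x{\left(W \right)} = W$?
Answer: $- \frac{207616}{82665} \approx -2.5115$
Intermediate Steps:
$s{\left(M \right)} = 3 + M^{2}$ ($s{\left(M \right)} = \left(M^{2} + 0\right) + 3 = M^{2} + 3 = 3 + M^{2}$)
$r{\left(J,j \right)} = -1200$ ($r{\left(J,j \right)} = - 5 \left(237 + \left(3 + 0^{2}\right)\right) = - 5 \left(237 + \left(3 + 0\right)\right) = - 5 \left(237 + 3\right) = \left(-5\right) 240 = -1200$)
$\frac{-154384 - 468464}{249195 + r{\left(a{\left(-22 \right)},146 \right)}} = \frac{-154384 - 468464}{249195 - 1200} = - \frac{622848}{247995} = \left(-622848\right) \frac{1}{247995} = - \frac{207616}{82665}$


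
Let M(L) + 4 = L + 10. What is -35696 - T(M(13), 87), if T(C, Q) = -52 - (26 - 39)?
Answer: -35657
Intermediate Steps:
M(L) = 6 + L (M(L) = -4 + (L + 10) = -4 + (10 + L) = 6 + L)
T(C, Q) = -39 (T(C, Q) = -52 - 1*(-13) = -52 + 13 = -39)
-35696 - T(M(13), 87) = -35696 - 1*(-39) = -35696 + 39 = -35657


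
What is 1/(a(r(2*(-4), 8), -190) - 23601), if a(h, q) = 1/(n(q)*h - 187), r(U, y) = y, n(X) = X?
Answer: -1707/40286908 ≈ -4.2371e-5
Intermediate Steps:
a(h, q) = 1/(-187 + h*q) (a(h, q) = 1/(q*h - 187) = 1/(h*q - 187) = 1/(-187 + h*q))
1/(a(r(2*(-4), 8), -190) - 23601) = 1/(1/(-187 + 8*(-190)) - 23601) = 1/(1/(-187 - 1520) - 23601) = 1/(1/(-1707) - 23601) = 1/(-1/1707 - 23601) = 1/(-40286908/1707) = -1707/40286908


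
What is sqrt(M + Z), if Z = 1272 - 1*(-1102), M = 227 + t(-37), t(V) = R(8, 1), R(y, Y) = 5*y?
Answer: sqrt(2641) ≈ 51.391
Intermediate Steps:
t(V) = 40 (t(V) = 5*8 = 40)
M = 267 (M = 227 + 40 = 267)
Z = 2374 (Z = 1272 + 1102 = 2374)
sqrt(M + Z) = sqrt(267 + 2374) = sqrt(2641)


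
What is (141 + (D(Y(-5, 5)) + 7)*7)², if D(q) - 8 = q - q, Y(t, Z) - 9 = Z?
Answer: 60516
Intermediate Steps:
Y(t, Z) = 9 + Z
D(q) = 8 (D(q) = 8 + (q - q) = 8 + 0 = 8)
(141 + (D(Y(-5, 5)) + 7)*7)² = (141 + (8 + 7)*7)² = (141 + 15*7)² = (141 + 105)² = 246² = 60516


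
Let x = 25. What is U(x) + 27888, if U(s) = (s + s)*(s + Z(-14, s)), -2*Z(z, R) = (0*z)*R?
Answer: 29138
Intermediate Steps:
Z(z, R) = 0 (Z(z, R) = -0*z*R/2 = -0*R = -½*0 = 0)
U(s) = 2*s² (U(s) = (s + s)*(s + 0) = (2*s)*s = 2*s²)
U(x) + 27888 = 2*25² + 27888 = 2*625 + 27888 = 1250 + 27888 = 29138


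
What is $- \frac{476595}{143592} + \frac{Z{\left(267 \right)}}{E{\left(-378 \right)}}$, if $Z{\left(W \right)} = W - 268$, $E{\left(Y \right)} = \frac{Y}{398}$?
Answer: $- \frac{20500549}{9046296} \approx -2.2662$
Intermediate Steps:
$E{\left(Y \right)} = \frac{Y}{398}$ ($E{\left(Y \right)} = Y \frac{1}{398} = \frac{Y}{398}$)
$Z{\left(W \right)} = -268 + W$ ($Z{\left(W \right)} = W - 268 = -268 + W$)
$- \frac{476595}{143592} + \frac{Z{\left(267 \right)}}{E{\left(-378 \right)}} = - \frac{476595}{143592} + \frac{-268 + 267}{\frac{1}{398} \left(-378\right)} = \left(-476595\right) \frac{1}{143592} - \frac{1}{- \frac{189}{199}} = - \frac{158865}{47864} - - \frac{199}{189} = - \frac{158865}{47864} + \frac{199}{189} = - \frac{20500549}{9046296}$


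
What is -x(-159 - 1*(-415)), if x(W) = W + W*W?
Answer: -65792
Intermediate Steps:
x(W) = W + W²
-x(-159 - 1*(-415)) = -(-159 - 1*(-415))*(1 + (-159 - 1*(-415))) = -(-159 + 415)*(1 + (-159 + 415)) = -256*(1 + 256) = -256*257 = -1*65792 = -65792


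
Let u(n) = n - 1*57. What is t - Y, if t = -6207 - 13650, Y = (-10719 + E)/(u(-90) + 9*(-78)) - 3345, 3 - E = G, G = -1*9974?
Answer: -14019430/849 ≈ -16513.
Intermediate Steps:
u(n) = -57 + n (u(n) = n - 57 = -57 + n)
G = -9974
E = 9977 (E = 3 - 1*(-9974) = 3 + 9974 = 9977)
Y = -2839163/849 (Y = (-10719 + 9977)/((-57 - 90) + 9*(-78)) - 3345 = -742/(-147 - 702) - 3345 = -742/(-849) - 3345 = -742*(-1/849) - 3345 = 742/849 - 3345 = -2839163/849 ≈ -3344.1)
t = -19857
t - Y = -19857 - 1*(-2839163/849) = -19857 + 2839163/849 = -14019430/849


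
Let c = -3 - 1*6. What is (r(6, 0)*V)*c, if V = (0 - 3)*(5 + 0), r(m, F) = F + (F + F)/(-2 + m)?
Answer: 0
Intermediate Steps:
r(m, F) = F + 2*F/(-2 + m) (r(m, F) = F + (2*F)/(-2 + m) = F + 2*F/(-2 + m))
V = -15 (V = -3*5 = -15)
c = -9 (c = -3 - 6 = -9)
(r(6, 0)*V)*c = ((0*6/(-2 + 6))*(-15))*(-9) = ((0*6/4)*(-15))*(-9) = ((0*6*(¼))*(-15))*(-9) = (0*(-15))*(-9) = 0*(-9) = 0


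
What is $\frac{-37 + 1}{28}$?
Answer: $- \frac{9}{7} \approx -1.2857$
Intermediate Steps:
$\frac{-37 + 1}{28} = \left(-36\right) \frac{1}{28} = - \frac{9}{7}$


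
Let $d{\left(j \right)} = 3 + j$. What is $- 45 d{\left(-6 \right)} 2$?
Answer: $270$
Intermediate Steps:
$- 45 d{\left(-6 \right)} 2 = - 45 \left(3 - 6\right) 2 = \left(-45\right) \left(-3\right) 2 = 135 \cdot 2 = 270$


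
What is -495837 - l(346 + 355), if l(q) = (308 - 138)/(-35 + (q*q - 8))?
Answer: -121816738408/245679 ≈ -4.9584e+5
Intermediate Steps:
l(q) = 170/(-43 + q**2) (l(q) = 170/(-35 + (q**2 - 8)) = 170/(-35 + (-8 + q**2)) = 170/(-43 + q**2))
-495837 - l(346 + 355) = -495837 - 170/(-43 + (346 + 355)**2) = -495837 - 170/(-43 + 701**2) = -495837 - 170/(-43 + 491401) = -495837 - 170/491358 = -495837 - 1*85/245679 = -495837 - 85/245679 = -121816738408/245679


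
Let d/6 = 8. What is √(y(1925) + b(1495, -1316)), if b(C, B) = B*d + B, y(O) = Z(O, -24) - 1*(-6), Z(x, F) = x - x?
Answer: I*√64478 ≈ 253.93*I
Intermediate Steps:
Z(x, F) = 0
d = 48 (d = 6*8 = 48)
y(O) = 6 (y(O) = 0 - 1*(-6) = 0 + 6 = 6)
b(C, B) = 49*B (b(C, B) = B*48 + B = 48*B + B = 49*B)
√(y(1925) + b(1495, -1316)) = √(6 + 49*(-1316)) = √(6 - 64484) = √(-64478) = I*√64478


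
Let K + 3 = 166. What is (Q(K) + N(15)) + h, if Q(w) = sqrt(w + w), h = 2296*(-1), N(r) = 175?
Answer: -2121 + sqrt(326) ≈ -2102.9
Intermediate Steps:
K = 163 (K = -3 + 166 = 163)
h = -2296
Q(w) = sqrt(2)*sqrt(w) (Q(w) = sqrt(2*w) = sqrt(2)*sqrt(w))
(Q(K) + N(15)) + h = (sqrt(2)*sqrt(163) + 175) - 2296 = (sqrt(326) + 175) - 2296 = (175 + sqrt(326)) - 2296 = -2121 + sqrt(326)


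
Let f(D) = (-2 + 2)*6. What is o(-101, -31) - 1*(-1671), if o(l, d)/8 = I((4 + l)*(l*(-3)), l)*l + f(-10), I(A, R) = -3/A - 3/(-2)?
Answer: 44515/97 ≈ 458.92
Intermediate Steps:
f(D) = 0 (f(D) = 0*6 = 0)
I(A, R) = 3/2 - 3/A (I(A, R) = -3/A - 3*(-½) = -3/A + 3/2 = 3/2 - 3/A)
o(l, d) = 8*l*(3/2 + 1/(l*(4 + l))) (o(l, d) = 8*((3/2 - 3*(-1/(3*l*(4 + l))))*l + 0) = 8*((3/2 - (-1)/(l*(4 + l)))*l + 0) = 8*((3/2 + 1/(l*(4 + l)))*l + 0) = 8*(l*(3/2 + 1/(l*(4 + l))) + 0) = 8*(l*(3/2 + 1/(l*(4 + l)))) = 8*l*(3/2 + 1/(l*(4 + l))))
o(-101, -31) - 1*(-1671) = 4*(2 + 3*(-101)*(4 - 101))/(4 - 101) - 1*(-1671) = 4*(2 + 3*(-101)*(-97))/(-97) + 1671 = 4*(-1/97)*(2 + 29391) + 1671 = 4*(-1/97)*29393 + 1671 = -117572/97 + 1671 = 44515/97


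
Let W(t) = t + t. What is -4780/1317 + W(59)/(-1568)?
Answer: -3825223/1032528 ≈ -3.7047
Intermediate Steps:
W(t) = 2*t
-4780/1317 + W(59)/(-1568) = -4780/1317 + (2*59)/(-1568) = -4780*1/1317 + 118*(-1/1568) = -4780/1317 - 59/784 = -3825223/1032528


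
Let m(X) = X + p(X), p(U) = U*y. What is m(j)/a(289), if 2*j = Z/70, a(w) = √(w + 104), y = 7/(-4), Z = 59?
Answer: -59*√393/73360 ≈ -0.015944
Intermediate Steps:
y = -7/4 (y = 7*(-¼) = -7/4 ≈ -1.7500)
a(w) = √(104 + w)
p(U) = -7*U/4 (p(U) = U*(-7/4) = -7*U/4)
j = 59/140 (j = (59/70)/2 = (59*(1/70))/2 = (½)*(59/70) = 59/140 ≈ 0.42143)
m(X) = -3*X/4 (m(X) = X - 7*X/4 = -3*X/4)
m(j)/a(289) = (-¾*59/140)/(√(104 + 289)) = -177*√393/393/560 = -59*√393/73360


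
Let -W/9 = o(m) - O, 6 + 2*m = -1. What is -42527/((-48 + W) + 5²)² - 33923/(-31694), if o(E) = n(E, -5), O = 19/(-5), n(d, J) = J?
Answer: -33570040967/117933374 ≈ -284.65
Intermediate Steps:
m = -7/2 (m = -3 + (½)*(-1) = -3 - ½ = -7/2 ≈ -3.5000)
O = -19/5 (O = 19*(-⅕) = -19/5 ≈ -3.8000)
o(E) = -5
W = 54/5 (W = -9*(-5 - 1*(-19/5)) = -9*(-5 + 19/5) = -9*(-6/5) = 54/5 ≈ 10.800)
-42527/((-48 + W) + 5²)² - 33923/(-31694) = -42527/((-48 + 54/5) + 5²)² - 33923/(-31694) = -42527/(-186/5 + 25)² - 33923*(-1/31694) = -42527/((-61/5)²) + 33923/31694 = -42527/3721/25 + 33923/31694 = -42527*25/3721 + 33923/31694 = -1063175/3721 + 33923/31694 = -33570040967/117933374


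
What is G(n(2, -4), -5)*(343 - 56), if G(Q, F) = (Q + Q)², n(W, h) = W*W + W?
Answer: 41328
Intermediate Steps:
n(W, h) = W + W² (n(W, h) = W² + W = W + W²)
G(Q, F) = 4*Q² (G(Q, F) = (2*Q)² = 4*Q²)
G(n(2, -4), -5)*(343 - 56) = (4*(2*(1 + 2))²)*(343 - 56) = (4*(2*3)²)*287 = (4*6²)*287 = (4*36)*287 = 144*287 = 41328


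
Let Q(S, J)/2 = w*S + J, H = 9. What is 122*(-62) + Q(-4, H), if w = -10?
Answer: -7466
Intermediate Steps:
Q(S, J) = -20*S + 2*J (Q(S, J) = 2*(-10*S + J) = 2*(J - 10*S) = -20*S + 2*J)
122*(-62) + Q(-4, H) = 122*(-62) + (-20*(-4) + 2*9) = -7564 + (80 + 18) = -7564 + 98 = -7466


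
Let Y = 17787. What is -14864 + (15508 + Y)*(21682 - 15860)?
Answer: 193828626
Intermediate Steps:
-14864 + (15508 + Y)*(21682 - 15860) = -14864 + (15508 + 17787)*(21682 - 15860) = -14864 + 33295*5822 = -14864 + 193843490 = 193828626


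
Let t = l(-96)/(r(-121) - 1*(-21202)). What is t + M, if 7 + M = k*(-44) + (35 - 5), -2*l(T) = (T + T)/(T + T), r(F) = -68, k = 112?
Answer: -207324541/42268 ≈ -4905.0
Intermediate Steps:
l(T) = -½ (l(T) = -(T + T)/(2*(T + T)) = -2*T/(2*(2*T)) = -2*T*1/(2*T)/2 = -½*1 = -½)
t = -1/42268 (t = -1/(2*(-68 - 1*(-21202))) = -1/(2*(-68 + 21202)) = -½/21134 = -½*1/21134 = -1/42268 ≈ -2.3659e-5)
M = -4905 (M = -7 + (112*(-44) + (35 - 5)) = -7 + (-4928 + 30) = -7 - 4898 = -4905)
t + M = -1/42268 - 4905 = -207324541/42268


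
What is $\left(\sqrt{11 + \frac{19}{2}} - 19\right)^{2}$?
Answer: $\frac{\left(38 - \sqrt{82}\right)^{2}}{4} \approx 209.45$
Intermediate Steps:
$\left(\sqrt{11 + \frac{19}{2}} - 19\right)^{2} = \left(\sqrt{\frac{41}{2}} - 19\right)^{2} = \left(\frac{\sqrt{82}}{2} - 19\right)^{2} = \left(-19 + \frac{\sqrt{82}}{2}\right)^{2}$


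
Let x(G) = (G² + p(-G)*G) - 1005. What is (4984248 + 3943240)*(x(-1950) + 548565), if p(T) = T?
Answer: 4888335329280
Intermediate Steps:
x(G) = -1005 (x(G) = (G² + (-G)*G) - 1005 = (G² - G²) - 1005 = 0 - 1005 = -1005)
(4984248 + 3943240)*(x(-1950) + 548565) = (4984248 + 3943240)*(-1005 + 548565) = 8927488*547560 = 4888335329280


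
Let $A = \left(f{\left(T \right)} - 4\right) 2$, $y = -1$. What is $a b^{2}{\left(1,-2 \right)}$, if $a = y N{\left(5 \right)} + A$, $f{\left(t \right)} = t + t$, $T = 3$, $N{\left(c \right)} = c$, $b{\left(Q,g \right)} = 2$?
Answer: $-4$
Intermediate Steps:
$f{\left(t \right)} = 2 t$
$A = 4$ ($A = \left(2 \cdot 3 - 4\right) 2 = \left(6 - 4\right) 2 = 2 \cdot 2 = 4$)
$a = -1$ ($a = \left(-1\right) 5 + 4 = -5 + 4 = -1$)
$a b^{2}{\left(1,-2 \right)} = - 2^{2} = \left(-1\right) 4 = -4$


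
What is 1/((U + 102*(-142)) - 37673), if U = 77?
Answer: -1/52080 ≈ -1.9201e-5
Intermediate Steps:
1/((U + 102*(-142)) - 37673) = 1/((77 + 102*(-142)) - 37673) = 1/((77 - 14484) - 37673) = 1/(-14407 - 37673) = 1/(-52080) = -1/52080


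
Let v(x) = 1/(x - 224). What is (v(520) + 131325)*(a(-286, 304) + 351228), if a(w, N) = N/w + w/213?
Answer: 207927021773835989/4507932 ≈ 4.6125e+10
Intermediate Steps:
a(w, N) = w/213 + N/w (a(w, N) = N/w + w*(1/213) = N/w + w/213 = w/213 + N/w)
v(x) = 1/(-224 + x)
(v(520) + 131325)*(a(-286, 304) + 351228) = (1/(-224 + 520) + 131325)*(((1/213)*(-286) + 304/(-286)) + 351228) = (1/296 + 131325)*((-286/213 + 304*(-1/286)) + 351228) = (1/296 + 131325)*((-286/213 - 152/143) + 351228) = 38872201*(-73274/30459 + 351228)/296 = (38872201/296)*(10697980378/30459) = 207927021773835989/4507932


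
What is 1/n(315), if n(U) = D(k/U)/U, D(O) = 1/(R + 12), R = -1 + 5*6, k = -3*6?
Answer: 12915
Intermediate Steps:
k = -18
R = 29 (R = -1 + 30 = 29)
D(O) = 1/41 (D(O) = 1/(29 + 12) = 1/41)
n(U) = 1/(41*U)
1/n(315) = 1/((1/41)/315) = 1/((1/41)*(1/315)) = 1/(1/12915) = 12915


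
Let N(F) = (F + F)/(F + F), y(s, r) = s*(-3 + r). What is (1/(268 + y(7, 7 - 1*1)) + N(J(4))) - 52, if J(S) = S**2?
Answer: -14738/289 ≈ -50.997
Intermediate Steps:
N(F) = 1 (N(F) = (2*F)/((2*F)) = (2*F)*(1/(2*F)) = 1)
(1/(268 + y(7, 7 - 1*1)) + N(J(4))) - 52 = (1/(268 + 7*(-3 + (7 - 1*1))) + 1) - 52 = (1/(268 + 7*(-3 + (7 - 1))) + 1) - 52 = (1/(268 + 7*(-3 + 6)) + 1) - 52 = (1/(268 + 7*3) + 1) - 52 = (1/(268 + 21) + 1) - 52 = (1/289 + 1) - 52 = 290/289 - 52 = -14738/289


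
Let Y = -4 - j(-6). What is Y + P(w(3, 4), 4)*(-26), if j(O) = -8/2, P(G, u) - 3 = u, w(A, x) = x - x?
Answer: -182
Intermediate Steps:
w(A, x) = 0
P(G, u) = 3 + u
j(O) = -4 (j(O) = -8*½ = -4)
Y = 0 (Y = -4 - 1*(-4) = -4 + 4 = 0)
Y + P(w(3, 4), 4)*(-26) = 0 + (3 + 4)*(-26) = 0 + 7*(-26) = 0 - 182 = -182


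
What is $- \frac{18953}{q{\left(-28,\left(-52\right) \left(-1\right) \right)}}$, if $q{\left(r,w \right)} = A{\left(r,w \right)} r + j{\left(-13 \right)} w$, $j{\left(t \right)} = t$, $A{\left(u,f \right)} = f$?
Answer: $\frac{18953}{2132} \approx 8.8898$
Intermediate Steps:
$q{\left(r,w \right)} = - 13 w + r w$ ($q{\left(r,w \right)} = w r - 13 w = r w - 13 w = - 13 w + r w$)
$- \frac{18953}{q{\left(-28,\left(-52\right) \left(-1\right) \right)}} = - \frac{18953}{\left(-52\right) \left(-1\right) \left(-13 - 28\right)} = - \frac{18953}{52 \left(-41\right)} = - \frac{18953}{-2132} = \left(-18953\right) \left(- \frac{1}{2132}\right) = \frac{18953}{2132}$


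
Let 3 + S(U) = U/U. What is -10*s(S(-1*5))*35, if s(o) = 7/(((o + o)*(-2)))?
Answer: -1225/4 ≈ -306.25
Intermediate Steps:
S(U) = -2 (S(U) = -3 + U/U = -3 + 1 = -2)
s(o) = -7/(4*o) (s(o) = 7/(((2*o)*(-2))) = 7/((-4*o)) = 7*(-1/(4*o)) = -7/(4*o))
-10*s(S(-1*5))*35 = -(-35)/(2*(-2))*35 = -(-35)*(-1)/(2*2)*35 = -10*7/8*35 = -35/4*35 = -1225/4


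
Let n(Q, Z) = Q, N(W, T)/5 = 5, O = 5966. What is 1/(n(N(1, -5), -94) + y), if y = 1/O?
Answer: 5966/149151 ≈ 0.040000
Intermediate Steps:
N(W, T) = 25 (N(W, T) = 5*5 = 25)
y = 1/5966 ≈ 0.00016762
1/(n(N(1, -5), -94) + y) = 1/(25 + 1/5966) = 1/(149151/5966) = 5966/149151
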